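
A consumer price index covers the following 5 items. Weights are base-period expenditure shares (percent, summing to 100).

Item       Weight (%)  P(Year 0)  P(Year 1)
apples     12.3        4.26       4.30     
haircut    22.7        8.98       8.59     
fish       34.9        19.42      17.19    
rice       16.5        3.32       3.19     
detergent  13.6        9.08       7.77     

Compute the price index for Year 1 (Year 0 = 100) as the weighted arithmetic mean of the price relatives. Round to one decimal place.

92.5

apples: 12.3 × (4.30/4.26) = 12.3 × 1.009390 = 12.4155
haircut: 22.7 × (8.59/8.98) = 22.7 × 0.956570 = 21.7141
fish: 34.9 × (17.19/19.42) = 34.9 × 0.885170 = 30.8924
rice: 16.5 × (3.19/3.32) = 16.5 × 0.960843 = 15.8539
detergent: 13.6 × (7.77/9.08) = 13.6 × 0.855727 = 11.6379
Index = Σ wᵢ·(p₁ᵢ/p₀ᵢ) = 12.4155 + 21.7141 + 30.8924 + 15.8539 + 11.6379 = 92.5139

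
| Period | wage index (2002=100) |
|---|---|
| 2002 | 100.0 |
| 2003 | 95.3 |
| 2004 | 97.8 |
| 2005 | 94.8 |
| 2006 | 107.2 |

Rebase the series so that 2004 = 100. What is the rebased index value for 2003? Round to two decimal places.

97.44

Rebased(2003) = 95.3 / 97.8 × 100 = 97.4438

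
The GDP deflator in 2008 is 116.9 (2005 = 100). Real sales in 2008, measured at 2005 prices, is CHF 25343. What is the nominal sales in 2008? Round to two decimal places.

Nominal = Real × (Index/100) = 25343 × (116.9/100)
        = 25343 × 1.169 = 29625.9670

29625.97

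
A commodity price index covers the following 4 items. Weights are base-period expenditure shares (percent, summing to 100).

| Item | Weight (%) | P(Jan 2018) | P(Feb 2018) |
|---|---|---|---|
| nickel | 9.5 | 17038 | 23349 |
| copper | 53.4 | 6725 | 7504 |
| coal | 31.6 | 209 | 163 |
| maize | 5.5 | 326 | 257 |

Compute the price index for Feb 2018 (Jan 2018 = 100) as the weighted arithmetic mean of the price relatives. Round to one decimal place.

101.6

nickel: 9.5 × (23349/17038) = 9.5 × 1.370407 = 13.0189
copper: 53.4 × (7504/6725) = 53.4 × 1.115836 = 59.5857
coal: 31.6 × (163/209) = 31.6 × 0.779904 = 24.6450
maize: 5.5 × (257/326) = 5.5 × 0.788344 = 4.3359
Index = Σ wᵢ·(p₁ᵢ/p₀ᵢ) = 13.0189 + 59.5857 + 24.6450 + 4.3359 = 101.5854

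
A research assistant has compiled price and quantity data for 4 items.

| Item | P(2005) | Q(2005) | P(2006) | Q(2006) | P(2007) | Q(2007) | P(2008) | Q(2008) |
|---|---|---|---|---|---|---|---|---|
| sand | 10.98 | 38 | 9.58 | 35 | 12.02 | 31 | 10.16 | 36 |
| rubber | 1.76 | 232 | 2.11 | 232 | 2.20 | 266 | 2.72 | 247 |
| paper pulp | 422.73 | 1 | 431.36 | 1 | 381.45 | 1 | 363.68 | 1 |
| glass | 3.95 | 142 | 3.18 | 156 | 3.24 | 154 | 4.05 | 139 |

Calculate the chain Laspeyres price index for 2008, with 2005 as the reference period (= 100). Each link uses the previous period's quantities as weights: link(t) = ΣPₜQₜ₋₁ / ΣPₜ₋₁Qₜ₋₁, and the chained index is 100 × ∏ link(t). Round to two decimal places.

109.75

Link 2005→2006:
ΣP(2006)Q(2005) = 9.58×38 + 2.11×232 + 431.36×1 + 3.18×142 = 364.04 + 489.52 + 431.36 + 451.56 = 1736.48
ΣP(2005)Q(2005) = 10.98×38 + 1.76×232 + 422.73×1 + 3.95×142 = 417.24 + 408.32 + 422.73 + 560.9 = 1809.19
link = 1736.48/1809.19 = 0.959811
Link 2006→2007:
ΣP(2007)Q(2006) = 12.02×35 + 2.20×232 + 381.45×1 + 3.24×156 = 420.7 + 510.4 + 381.45 + 505.44 = 1817.99
ΣP(2006)Q(2006) = 9.58×35 + 2.11×232 + 431.36×1 + 3.18×156 = 335.3 + 489.52 + 431.36 + 496.08 = 1752.26
link = 1817.99/1752.26 = 1.037512
Link 2007→2008:
ΣP(2008)Q(2007) = 10.16×31 + 2.72×266 + 363.68×1 + 4.05×154 = 314.96 + 723.52 + 363.68 + 623.7 = 2025.86
ΣP(2007)Q(2007) = 12.02×31 + 2.20×266 + 381.45×1 + 3.24×154 = 372.62 + 585.2 + 381.45 + 498.96 = 1838.23
link = 2025.86/1838.23 = 1.102071
Chained index = 100 × 0.959811 × 1.037512 × 1.102071 = 109.7459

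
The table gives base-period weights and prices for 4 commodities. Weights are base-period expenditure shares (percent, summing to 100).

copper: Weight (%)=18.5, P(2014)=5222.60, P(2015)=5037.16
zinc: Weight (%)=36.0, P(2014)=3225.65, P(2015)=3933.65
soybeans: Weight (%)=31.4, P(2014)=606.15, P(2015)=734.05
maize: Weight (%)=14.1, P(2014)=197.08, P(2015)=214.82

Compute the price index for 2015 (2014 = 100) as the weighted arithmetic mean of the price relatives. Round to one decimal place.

copper: 18.5 × (5037.16/5222.60) = 18.5 × 0.964493 = 17.8431
zinc: 36.0 × (3933.65/3225.65) = 36.0 × 1.219491 = 43.9017
soybeans: 31.4 × (734.05/606.15) = 31.4 × 1.211004 = 38.0255
maize: 14.1 × (214.82/197.08) = 14.1 × 1.090014 = 15.3692
Index = Σ wᵢ·(p₁ᵢ/p₀ᵢ) = 17.8431 + 43.9017 + 38.0255 + 15.3692 = 115.1395

115.1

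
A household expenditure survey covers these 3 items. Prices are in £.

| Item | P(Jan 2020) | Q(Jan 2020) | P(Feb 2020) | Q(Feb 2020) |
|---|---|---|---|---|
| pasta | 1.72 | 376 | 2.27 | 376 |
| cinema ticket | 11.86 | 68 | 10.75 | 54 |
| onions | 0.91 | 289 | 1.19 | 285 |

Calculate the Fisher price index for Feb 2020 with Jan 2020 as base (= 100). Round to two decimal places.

113.51

Laspeyres component (base-period weights):
ΣP(Feb 2020)Q(Jan 2020) = 2.27×376 + 10.75×68 + 1.19×289 = 853.52 + 731 + 343.91 = 1928.43
ΣP(Jan 2020)Q(Jan 2020) = 1.72×376 + 11.86×68 + 0.91×289 = 646.72 + 806.48 + 262.99 = 1716.19
L = 1928.43 / 1716.19 × 100 = 112.3669
Paasche component (current-period weights):
ΣP(Feb 2020)Q(Feb 2020) = 2.27×376 + 10.75×54 + 1.19×285 = 853.52 + 580.5 + 339.15 = 1773.17
ΣP(Jan 2020)Q(Feb 2020) = 1.72×376 + 11.86×54 + 0.91×285 = 646.72 + 640.44 + 259.35 = 1546.51
P = 1773.17 / 1546.51 × 100 = 114.6562
Fisher = √(L × P) = √(112.3669 × 114.6562) = 113.5058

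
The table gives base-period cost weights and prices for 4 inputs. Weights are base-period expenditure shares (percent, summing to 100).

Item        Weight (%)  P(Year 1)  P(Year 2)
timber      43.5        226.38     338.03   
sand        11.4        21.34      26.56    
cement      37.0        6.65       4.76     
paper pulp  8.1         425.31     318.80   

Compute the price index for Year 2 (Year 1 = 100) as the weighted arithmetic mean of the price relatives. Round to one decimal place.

timber: 43.5 × (338.03/226.38) = 43.5 × 1.493197 = 64.9541
sand: 11.4 × (26.56/21.34) = 11.4 × 1.244611 = 14.1886
cement: 37.0 × (4.76/6.65) = 37.0 × 0.715789 = 26.4842
paper pulp: 8.1 × (318.80/425.31) = 8.1 × 0.749571 = 6.0715
Index = Σ wᵢ·(p₁ᵢ/p₀ᵢ) = 64.9541 + 14.1886 + 26.4842 + 6.0715 = 111.6984

111.7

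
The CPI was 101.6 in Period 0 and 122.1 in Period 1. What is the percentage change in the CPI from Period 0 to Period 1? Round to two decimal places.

20.18%

Change = (122.1 − 101.6) / 101.6 × 100
       = 20.5 / 101.6 × 100 = 20.1772%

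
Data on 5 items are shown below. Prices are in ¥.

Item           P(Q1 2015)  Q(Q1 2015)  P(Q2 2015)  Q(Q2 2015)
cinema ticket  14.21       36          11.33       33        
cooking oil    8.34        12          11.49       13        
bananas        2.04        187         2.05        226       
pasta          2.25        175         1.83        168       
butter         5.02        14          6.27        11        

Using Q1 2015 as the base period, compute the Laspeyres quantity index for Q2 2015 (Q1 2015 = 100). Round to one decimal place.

Laspeyres quantity index uses base-period prices as weights.
ΣP(Q1 2015)·Q(Q2 2015) = 14.21×33 + 8.34×13 + 2.04×226 + 2.25×168 + 5.02×11 = 468.93 + 108.42 + 461.04 + 378 + 55.22 = 1471.61
ΣP(Q1 2015)·Q(Q1 2015) = 14.21×36 + 8.34×12 + 2.04×187 + 2.25×175 + 5.02×14 = 511.56 + 100.08 + 381.48 + 393.75 + 70.28 = 1457.15
Index = 1471.61 / 1457.15 × 100 = 100.9923

101.0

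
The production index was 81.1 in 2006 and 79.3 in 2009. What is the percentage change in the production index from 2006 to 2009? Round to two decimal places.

Change = (79.3 − 81.1) / 81.1 × 100
       = -1.8 / 81.1 × 100 = -2.2195%

-2.22%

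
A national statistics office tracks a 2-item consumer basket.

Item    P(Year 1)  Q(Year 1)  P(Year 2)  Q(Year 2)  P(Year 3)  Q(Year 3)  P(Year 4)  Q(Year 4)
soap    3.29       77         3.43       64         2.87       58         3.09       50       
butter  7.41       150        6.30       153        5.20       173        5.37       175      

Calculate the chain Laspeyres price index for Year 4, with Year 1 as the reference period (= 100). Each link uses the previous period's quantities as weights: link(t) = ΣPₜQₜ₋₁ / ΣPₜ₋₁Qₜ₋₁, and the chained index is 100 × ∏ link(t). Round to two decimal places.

76.21

Link Year 1→Year 2:
ΣP(Year 2)Q(Year 1) = 3.43×77 + 6.30×150 = 264.11 + 945 = 1209.11
ΣP(Year 1)Q(Year 1) = 3.29×77 + 7.41×150 = 253.33 + 1111.5 = 1364.83
link = 1209.11/1364.83 = 0.885905
Link Year 2→Year 3:
ΣP(Year 3)Q(Year 2) = 2.87×64 + 5.20×153 = 183.68 + 795.6 = 979.28
ΣP(Year 2)Q(Year 2) = 3.43×64 + 6.30×153 = 219.52 + 963.9 = 1183.42
link = 979.28/1183.42 = 0.827500
Link Year 3→Year 4:
ΣP(Year 4)Q(Year 3) = 3.09×58 + 5.37×173 = 179.22 + 929.01 = 1108.23
ΣP(Year 3)Q(Year 3) = 2.87×58 + 5.20×173 = 166.46 + 899.6 = 1066.06
link = 1108.23/1066.06 = 1.039557
Chained index = 100 × 0.885905 × 0.827500 × 1.039557 = 76.2085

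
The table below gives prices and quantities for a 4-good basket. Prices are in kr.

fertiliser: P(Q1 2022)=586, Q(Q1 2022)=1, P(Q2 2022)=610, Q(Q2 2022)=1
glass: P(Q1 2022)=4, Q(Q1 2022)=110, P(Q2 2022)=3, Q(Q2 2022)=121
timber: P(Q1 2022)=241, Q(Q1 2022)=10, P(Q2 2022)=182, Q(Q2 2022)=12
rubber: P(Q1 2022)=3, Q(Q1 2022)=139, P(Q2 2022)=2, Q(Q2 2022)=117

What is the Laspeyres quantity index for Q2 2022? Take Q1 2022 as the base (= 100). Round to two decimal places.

Laspeyres quantity index uses base-period prices as weights.
ΣP(Q1 2022)·Q(Q2 2022) = 586×1 + 4×121 + 241×12 + 3×117 = 586 + 484 + 2892 + 351 = 4313
ΣP(Q1 2022)·Q(Q1 2022) = 586×1 + 4×110 + 241×10 + 3×139 = 586 + 440 + 2410 + 417 = 3853
Index = 4313 / 3853 × 100 = 111.9387

111.94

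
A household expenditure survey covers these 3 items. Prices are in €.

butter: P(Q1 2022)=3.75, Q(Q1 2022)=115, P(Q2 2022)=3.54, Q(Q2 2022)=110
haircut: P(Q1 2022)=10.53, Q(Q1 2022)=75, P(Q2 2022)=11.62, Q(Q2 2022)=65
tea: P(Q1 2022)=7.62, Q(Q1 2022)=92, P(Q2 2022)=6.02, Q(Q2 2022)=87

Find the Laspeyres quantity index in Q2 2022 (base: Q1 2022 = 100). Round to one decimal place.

91.6

Laspeyres quantity index uses base-period prices as weights.
ΣP(Q1 2022)·Q(Q2 2022) = 3.75×110 + 10.53×65 + 7.62×87 = 412.5 + 684.45 + 662.94 = 1759.89
ΣP(Q1 2022)·Q(Q1 2022) = 3.75×115 + 10.53×75 + 7.62×92 = 431.25 + 789.75 + 701.04 = 1922.04
Index = 1759.89 / 1922.04 × 100 = 91.5637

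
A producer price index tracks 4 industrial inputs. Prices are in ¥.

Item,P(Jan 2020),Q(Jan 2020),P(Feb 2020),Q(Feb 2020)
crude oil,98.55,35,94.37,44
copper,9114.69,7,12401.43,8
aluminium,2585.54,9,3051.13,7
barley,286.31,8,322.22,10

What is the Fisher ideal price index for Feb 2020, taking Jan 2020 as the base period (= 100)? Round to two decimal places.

Laspeyres component (base-period weights):
ΣP(Feb 2020)Q(Jan 2020) = 94.37×35 + 12401.43×7 + 3051.13×9 + 322.22×8 = 3302.95 + 86810.01 + 27460.17 + 2577.76 = 120150.89
ΣP(Jan 2020)Q(Jan 2020) = 98.55×35 + 9114.69×7 + 2585.54×9 + 286.31×8 = 3449.25 + 63802.83 + 23269.86 + 2290.48 = 92812.42
L = 120150.89 / 92812.42 × 100 = 129.4556
Paasche component (current-period weights):
ΣP(Feb 2020)Q(Feb 2020) = 94.37×44 + 12401.43×8 + 3051.13×7 + 322.22×10 = 4152.28 + 99211.44 + 21357.91 + 3222.2 = 127943.83
ΣP(Jan 2020)Q(Feb 2020) = 98.55×44 + 9114.69×8 + 2585.54×7 + 286.31×10 = 4336.2 + 72917.52 + 18098.78 + 2863.1 = 98215.6
P = 127943.83 / 98215.6 × 100 = 130.2683
Fisher = √(L × P) = √(129.4556 × 130.2683) = 129.8613

129.86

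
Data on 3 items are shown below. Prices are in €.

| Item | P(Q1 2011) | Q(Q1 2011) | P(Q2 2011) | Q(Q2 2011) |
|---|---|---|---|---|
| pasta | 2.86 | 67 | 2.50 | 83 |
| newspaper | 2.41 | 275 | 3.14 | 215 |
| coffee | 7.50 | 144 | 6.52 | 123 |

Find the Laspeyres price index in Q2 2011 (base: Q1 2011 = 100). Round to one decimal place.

Laspeyres price index uses base-period quantities as weights.
ΣP(Q2 2011)·Q(Q1 2011) = 2.50×67 + 3.14×275 + 6.52×144 = 167.5 + 863.5 + 938.88 = 1969.88
ΣP(Q1 2011)·Q(Q1 2011) = 2.86×67 + 2.41×275 + 7.50×144 = 191.62 + 662.75 + 1080 = 1934.37
Index = 1969.88 / 1934.37 × 100 = 101.8357

101.8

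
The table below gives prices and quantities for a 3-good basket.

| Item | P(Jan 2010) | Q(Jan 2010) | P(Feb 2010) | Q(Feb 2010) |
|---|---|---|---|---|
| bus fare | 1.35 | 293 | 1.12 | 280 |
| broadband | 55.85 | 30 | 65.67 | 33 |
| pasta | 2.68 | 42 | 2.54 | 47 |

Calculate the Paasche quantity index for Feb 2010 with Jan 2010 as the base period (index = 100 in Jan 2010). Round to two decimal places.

Paasche quantity index uses current-period prices as weights.
ΣP(Feb 2010)·Q(Feb 2010) = 1.12×280 + 65.67×33 + 2.54×47 = 313.6 + 2167.11 + 119.38 = 2600.09
ΣP(Feb 2010)·Q(Jan 2010) = 1.12×293 + 65.67×30 + 2.54×42 = 328.16 + 1970.1 + 106.68 = 2404.94
Index = 2600.09 / 2404.94 × 100 = 108.1145

108.11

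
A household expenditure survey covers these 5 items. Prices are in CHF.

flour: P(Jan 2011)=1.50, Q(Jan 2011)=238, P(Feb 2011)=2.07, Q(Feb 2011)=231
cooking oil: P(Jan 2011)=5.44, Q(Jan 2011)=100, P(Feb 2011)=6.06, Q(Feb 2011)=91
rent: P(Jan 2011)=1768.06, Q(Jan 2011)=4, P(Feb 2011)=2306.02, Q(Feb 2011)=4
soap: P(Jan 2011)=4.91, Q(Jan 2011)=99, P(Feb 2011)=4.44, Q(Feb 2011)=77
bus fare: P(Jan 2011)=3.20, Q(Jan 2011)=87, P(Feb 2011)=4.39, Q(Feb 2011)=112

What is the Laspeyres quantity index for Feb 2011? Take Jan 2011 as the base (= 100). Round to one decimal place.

99.0

Laspeyres quantity index uses base-period prices as weights.
ΣP(Jan 2011)·Q(Feb 2011) = 1.50×231 + 5.44×91 + 1768.06×4 + 4.91×77 + 3.20×112 = 346.5 + 495.04 + 7072.24 + 378.07 + 358.4 = 8650.25
ΣP(Jan 2011)·Q(Jan 2011) = 1.50×238 + 5.44×100 + 1768.06×4 + 4.91×99 + 3.20×87 = 357 + 544 + 7072.24 + 486.09 + 278.4 = 8737.73
Index = 8650.25 / 8737.73 × 100 = 98.9988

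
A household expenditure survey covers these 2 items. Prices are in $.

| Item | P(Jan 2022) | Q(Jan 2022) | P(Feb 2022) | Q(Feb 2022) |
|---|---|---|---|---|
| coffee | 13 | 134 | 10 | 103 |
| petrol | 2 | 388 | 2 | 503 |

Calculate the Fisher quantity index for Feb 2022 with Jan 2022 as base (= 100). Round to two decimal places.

Laspeyres component (base-period weights):
ΣP(Jan 2022)Q(Feb 2022) = 13×103 + 2×503 = 1339 + 1006 = 2345
ΣP(Jan 2022)Q(Jan 2022) = 13×134 + 2×388 = 1742 + 776 = 2518
L = 2345 / 2518 × 100 = 93.1295
Paasche component (current-period weights):
ΣP(Feb 2022)Q(Feb 2022) = 10×103 + 2×503 = 1030 + 1006 = 2036
ΣP(Feb 2022)Q(Jan 2022) = 10×134 + 2×388 = 1340 + 776 = 2116
P = 2036 / 2116 × 100 = 96.2193
Fisher = √(L × P) = √(93.1295 × 96.2193) = 94.6618

94.66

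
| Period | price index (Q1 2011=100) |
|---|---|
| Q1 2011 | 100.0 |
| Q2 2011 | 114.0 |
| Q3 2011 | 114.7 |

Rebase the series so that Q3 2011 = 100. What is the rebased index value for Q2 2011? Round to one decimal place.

Rebased(Q2 2011) = 114.0 / 114.7 × 100 = 99.3897

99.4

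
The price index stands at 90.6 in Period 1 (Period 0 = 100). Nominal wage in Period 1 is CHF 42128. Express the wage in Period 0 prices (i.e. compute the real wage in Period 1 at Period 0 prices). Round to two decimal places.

46498.90

Real = Nominal ÷ (Index/100) = 42128 ÷ (90.6/100)
     = 42128 ÷ 0.906 = 46498.8962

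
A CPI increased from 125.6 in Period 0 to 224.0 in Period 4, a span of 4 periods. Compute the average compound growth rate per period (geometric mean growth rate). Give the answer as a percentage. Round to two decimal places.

Growth factor = (224.0/125.6)^(1/4) = (1.783439)^(1/4) = 1.155619
Growth rate = 1.155619 − 1 = 0.155619 = 15.5619%

15.56%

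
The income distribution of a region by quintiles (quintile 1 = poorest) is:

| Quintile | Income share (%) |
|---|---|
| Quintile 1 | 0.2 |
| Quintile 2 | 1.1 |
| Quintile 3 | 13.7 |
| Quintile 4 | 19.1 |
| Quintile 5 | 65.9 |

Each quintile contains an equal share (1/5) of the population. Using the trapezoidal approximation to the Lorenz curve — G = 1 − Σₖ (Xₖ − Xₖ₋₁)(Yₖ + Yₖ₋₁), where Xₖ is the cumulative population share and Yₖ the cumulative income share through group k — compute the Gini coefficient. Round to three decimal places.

Cumulative income shares Yₖ: 0.0020, 0.0130, 0.1500, 0.3410, 1.0000
Σ (Xₖ−Xₖ₋₁)(Yₖ+Yₖ₋₁) = (1/5)(0.0020+0.0000) + (1/5)(0.0130+0.0020) + (1/5)(0.1500+0.0130) + (1/5)(0.3410+0.1500) + (1/5)(1.0000+0.3410)
  = 0.0004 + 0.0030 + 0.0326 + 0.0982 + 0.2682 = 0.4024
G = 1 − 0.4024 = 0.5976

0.598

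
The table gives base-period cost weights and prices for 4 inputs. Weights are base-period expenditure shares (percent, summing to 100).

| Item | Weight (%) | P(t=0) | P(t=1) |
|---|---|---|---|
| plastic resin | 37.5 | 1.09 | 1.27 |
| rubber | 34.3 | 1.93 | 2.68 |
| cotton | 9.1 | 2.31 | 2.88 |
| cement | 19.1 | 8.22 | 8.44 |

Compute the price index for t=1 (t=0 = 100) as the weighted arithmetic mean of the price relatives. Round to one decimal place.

plastic resin: 37.5 × (1.27/1.09) = 37.5 × 1.165138 = 43.6927
rubber: 34.3 × (2.68/1.93) = 34.3 × 1.388601 = 47.6290
cotton: 9.1 × (2.88/2.31) = 9.1 × 1.246753 = 11.3455
cement: 19.1 × (8.44/8.22) = 19.1 × 1.026764 = 19.6112
Index = Σ wᵢ·(p₁ᵢ/p₀ᵢ) = 43.6927 + 47.6290 + 11.3455 + 19.6112 = 122.2783

122.3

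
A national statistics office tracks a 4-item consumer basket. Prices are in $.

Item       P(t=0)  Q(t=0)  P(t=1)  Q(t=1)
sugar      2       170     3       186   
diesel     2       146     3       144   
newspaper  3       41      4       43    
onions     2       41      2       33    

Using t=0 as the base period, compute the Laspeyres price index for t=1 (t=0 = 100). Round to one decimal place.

142.7

Laspeyres price index uses base-period quantities as weights.
ΣP(t=1)·Q(t=0) = 3×170 + 3×146 + 4×41 + 2×41 = 510 + 438 + 164 + 82 = 1194
ΣP(t=0)·Q(t=0) = 2×170 + 2×146 + 3×41 + 2×41 = 340 + 292 + 123 + 82 = 837
Index = 1194 / 837 × 100 = 142.6523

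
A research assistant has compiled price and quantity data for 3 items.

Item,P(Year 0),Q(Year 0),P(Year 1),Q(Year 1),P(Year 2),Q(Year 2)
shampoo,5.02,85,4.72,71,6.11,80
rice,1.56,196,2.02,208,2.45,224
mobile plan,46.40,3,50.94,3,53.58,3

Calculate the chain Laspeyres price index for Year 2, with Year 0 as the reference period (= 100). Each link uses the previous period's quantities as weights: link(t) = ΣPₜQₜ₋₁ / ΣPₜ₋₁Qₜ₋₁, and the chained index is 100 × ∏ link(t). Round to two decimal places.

Link Year 0→Year 1:
ΣP(Year 1)Q(Year 0) = 4.72×85 + 2.02×196 + 50.94×3 = 401.2 + 395.92 + 152.82 = 949.94
ΣP(Year 0)Q(Year 0) = 5.02×85 + 1.56×196 + 46.40×3 = 426.7 + 305.76 + 139.2 = 871.66
link = 949.94/871.66 = 1.089806
Link Year 1→Year 2:
ΣP(Year 2)Q(Year 1) = 6.11×71 + 2.45×208 + 53.58×3 = 433.81 + 509.6 + 160.74 = 1104.15
ΣP(Year 1)Q(Year 1) = 4.72×71 + 2.02×208 + 50.94×3 = 335.12 + 420.16 + 152.82 = 908.1
link = 1104.15/908.1 = 1.215890
Chained index = 100 × 1.089806 × 1.215890 = 132.5084

132.51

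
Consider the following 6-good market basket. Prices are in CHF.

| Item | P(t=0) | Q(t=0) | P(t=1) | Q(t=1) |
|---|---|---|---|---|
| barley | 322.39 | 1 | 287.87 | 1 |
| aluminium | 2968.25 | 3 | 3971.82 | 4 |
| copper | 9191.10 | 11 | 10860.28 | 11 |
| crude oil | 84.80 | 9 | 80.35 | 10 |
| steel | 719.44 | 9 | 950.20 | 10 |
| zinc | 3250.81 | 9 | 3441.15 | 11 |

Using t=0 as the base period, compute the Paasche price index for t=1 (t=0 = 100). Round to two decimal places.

Paasche price index uses current-period quantities as weights.
ΣP(t=1)·Q(t=1) = 287.87×1 + 3971.82×4 + 10860.28×11 + 80.35×10 + 950.20×10 + 3441.15×11 = 287.87 + 15887.28 + 119463.08 + 803.5 + 9502 + 37852.65 = 183796.38
ΣP(t=0)·Q(t=1) = 322.39×1 + 2968.25×4 + 9191.10×11 + 84.80×10 + 719.44×10 + 3250.81×11 = 322.39 + 11873 + 101102.1 + 848 + 7194.4 + 35758.91 = 157098.8
Index = 183796.38 / 157098.8 × 100 = 116.9941

116.99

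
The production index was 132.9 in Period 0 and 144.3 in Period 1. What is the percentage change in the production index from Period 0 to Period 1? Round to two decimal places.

8.58%

Change = (144.3 − 132.9) / 132.9 × 100
       = 11.4 / 132.9 × 100 = 8.5779%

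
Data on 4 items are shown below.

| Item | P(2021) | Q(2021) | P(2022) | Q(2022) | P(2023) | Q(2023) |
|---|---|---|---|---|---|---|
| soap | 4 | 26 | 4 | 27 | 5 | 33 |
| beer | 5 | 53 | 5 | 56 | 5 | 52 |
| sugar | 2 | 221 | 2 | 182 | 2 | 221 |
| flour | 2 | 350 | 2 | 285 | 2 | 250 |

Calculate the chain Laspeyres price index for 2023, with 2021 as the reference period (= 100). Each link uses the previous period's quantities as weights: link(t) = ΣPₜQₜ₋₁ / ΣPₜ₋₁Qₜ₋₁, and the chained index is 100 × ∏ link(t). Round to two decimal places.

102.04

Link 2021→2022:
ΣP(2022)Q(2021) = 4×26 + 5×53 + 2×221 + 2×350 = 104 + 265 + 442 + 700 = 1511
ΣP(2021)Q(2021) = 4×26 + 5×53 + 2×221 + 2×350 = 104 + 265 + 442 + 700 = 1511
link = 1511/1511 = 1.000000
Link 2022→2023:
ΣP(2023)Q(2022) = 5×27 + 5×56 + 2×182 + 2×285 = 135 + 280 + 364 + 570 = 1349
ΣP(2022)Q(2022) = 4×27 + 5×56 + 2×182 + 2×285 = 108 + 280 + 364 + 570 = 1322
link = 1349/1322 = 1.020424
Chained index = 100 × 1.000000 × 1.020424 = 102.0424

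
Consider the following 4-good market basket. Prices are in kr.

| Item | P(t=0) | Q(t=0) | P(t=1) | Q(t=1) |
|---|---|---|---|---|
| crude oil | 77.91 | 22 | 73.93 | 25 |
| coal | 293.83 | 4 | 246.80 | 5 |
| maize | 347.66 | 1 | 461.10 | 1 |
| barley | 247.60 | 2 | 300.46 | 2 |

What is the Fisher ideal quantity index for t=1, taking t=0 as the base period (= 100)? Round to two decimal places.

Laspeyres component (base-period weights):
ΣP(t=0)Q(t=1) = 77.91×25 + 293.83×5 + 347.66×1 + 247.60×2 = 1947.75 + 1469.15 + 347.66 + 495.2 = 4259.76
ΣP(t=0)Q(t=0) = 77.91×22 + 293.83×4 + 347.66×1 + 247.60×2 = 1714.02 + 1175.32 + 347.66 + 495.2 = 3732.2
L = 4259.76 / 3732.2 × 100 = 114.1354
Paasche component (current-period weights):
ΣP(t=1)Q(t=1) = 73.93×25 + 246.80×5 + 461.10×1 + 300.46×2 = 1848.25 + 1234 + 461.1 + 600.92 = 4144.27
ΣP(t=1)Q(t=0) = 73.93×22 + 246.80×4 + 461.10×1 + 300.46×2 = 1626.46 + 987.2 + 461.1 + 600.92 = 3675.68
P = 4144.27 / 3675.68 × 100 = 112.7484
Fisher = √(L × P) = √(114.1354 × 112.7484) = 113.4398

113.44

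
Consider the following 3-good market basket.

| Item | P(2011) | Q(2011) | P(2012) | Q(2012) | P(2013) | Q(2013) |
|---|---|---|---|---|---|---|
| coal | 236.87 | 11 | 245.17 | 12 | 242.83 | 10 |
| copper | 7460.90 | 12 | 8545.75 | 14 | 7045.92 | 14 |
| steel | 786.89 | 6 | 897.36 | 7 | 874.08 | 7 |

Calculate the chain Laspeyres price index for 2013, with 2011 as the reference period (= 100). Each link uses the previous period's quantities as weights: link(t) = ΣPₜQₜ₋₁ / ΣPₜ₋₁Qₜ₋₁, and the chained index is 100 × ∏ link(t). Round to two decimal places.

95.44

Link 2011→2012:
ΣP(2012)Q(2011) = 245.17×11 + 8545.75×12 + 897.36×6 = 2696.87 + 102549 + 5384.16 = 110630.03
ΣP(2011)Q(2011) = 236.87×11 + 7460.90×12 + 786.89×6 = 2605.57 + 89530.8 + 4721.34 = 96857.71
link = 110630.03/96857.71 = 1.142191
Link 2012→2013:
ΣP(2013)Q(2012) = 242.83×12 + 7045.92×14 + 874.08×7 = 2913.96 + 98642.88 + 6118.56 = 107675.4
ΣP(2012)Q(2012) = 245.17×12 + 8545.75×14 + 897.36×7 = 2942.04 + 119640.5 + 6281.52 = 128864.06
link = 107675.4/128864.06 = 0.835574
Chained index = 100 × 1.142191 × 0.835574 = 95.4385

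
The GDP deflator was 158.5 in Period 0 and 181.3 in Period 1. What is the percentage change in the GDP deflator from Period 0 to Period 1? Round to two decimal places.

14.38%

Change = (181.3 − 158.5) / 158.5 × 100
       = 22.8 / 158.5 × 100 = 14.3849%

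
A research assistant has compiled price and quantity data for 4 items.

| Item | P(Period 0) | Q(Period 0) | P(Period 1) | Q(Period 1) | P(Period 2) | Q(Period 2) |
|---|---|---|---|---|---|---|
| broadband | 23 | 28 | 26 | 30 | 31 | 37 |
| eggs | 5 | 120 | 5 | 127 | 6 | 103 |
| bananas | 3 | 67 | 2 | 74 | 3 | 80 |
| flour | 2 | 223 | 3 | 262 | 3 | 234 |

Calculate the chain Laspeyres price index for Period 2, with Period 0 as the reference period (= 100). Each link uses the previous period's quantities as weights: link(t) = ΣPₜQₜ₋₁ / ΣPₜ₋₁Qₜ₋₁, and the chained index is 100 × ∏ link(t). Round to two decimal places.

Link Period 0→Period 1:
ΣP(Period 1)Q(Period 0) = 26×28 + 5×120 + 2×67 + 3×223 = 728 + 600 + 134 + 669 = 2131
ΣP(Period 0)Q(Period 0) = 23×28 + 5×120 + 3×67 + 2×223 = 644 + 600 + 201 + 446 = 1891
link = 2131/1891 = 1.126917
Link Period 1→Period 2:
ΣP(Period 2)Q(Period 1) = 31×30 + 6×127 + 3×74 + 3×262 = 930 + 762 + 222 + 786 = 2700
ΣP(Period 1)Q(Period 1) = 26×30 + 5×127 + 2×74 + 3×262 = 780 + 635 + 148 + 786 = 2349
link = 2700/2349 = 1.149425
Chained index = 100 × 1.126917 × 1.149425 = 129.5307

129.53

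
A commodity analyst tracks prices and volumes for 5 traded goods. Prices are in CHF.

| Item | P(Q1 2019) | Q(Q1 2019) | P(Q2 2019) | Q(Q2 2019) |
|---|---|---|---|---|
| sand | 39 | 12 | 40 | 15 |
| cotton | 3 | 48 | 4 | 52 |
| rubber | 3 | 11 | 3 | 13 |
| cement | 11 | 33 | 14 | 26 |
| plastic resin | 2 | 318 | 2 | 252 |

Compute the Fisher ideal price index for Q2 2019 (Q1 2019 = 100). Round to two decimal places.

109.45

Laspeyres component (base-period weights):
ΣP(Q2 2019)Q(Q1 2019) = 40×12 + 4×48 + 3×11 + 14×33 + 2×318 = 480 + 192 + 33 + 462 + 636 = 1803
ΣP(Q1 2019)Q(Q1 2019) = 39×12 + 3×48 + 3×11 + 11×33 + 2×318 = 468 + 144 + 33 + 363 + 636 = 1644
L = 1803 / 1644 × 100 = 109.6715
Paasche component (current-period weights):
ΣP(Q2 2019)Q(Q2 2019) = 40×15 + 4×52 + 3×13 + 14×26 + 2×252 = 600 + 208 + 39 + 364 + 504 = 1715
ΣP(Q1 2019)Q(Q2 2019) = 39×15 + 3×52 + 3×13 + 11×26 + 2×252 = 585 + 156 + 39 + 286 + 504 = 1570
P = 1715 / 1570 × 100 = 109.2357
Fisher = √(L × P) = √(109.6715 × 109.2357) = 109.4534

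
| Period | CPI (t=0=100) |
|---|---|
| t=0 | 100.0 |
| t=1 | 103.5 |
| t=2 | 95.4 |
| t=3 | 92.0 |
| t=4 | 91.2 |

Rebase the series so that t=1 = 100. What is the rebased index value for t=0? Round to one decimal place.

Rebased(t=0) = 100.0 / 103.5 × 100 = 96.6184

96.6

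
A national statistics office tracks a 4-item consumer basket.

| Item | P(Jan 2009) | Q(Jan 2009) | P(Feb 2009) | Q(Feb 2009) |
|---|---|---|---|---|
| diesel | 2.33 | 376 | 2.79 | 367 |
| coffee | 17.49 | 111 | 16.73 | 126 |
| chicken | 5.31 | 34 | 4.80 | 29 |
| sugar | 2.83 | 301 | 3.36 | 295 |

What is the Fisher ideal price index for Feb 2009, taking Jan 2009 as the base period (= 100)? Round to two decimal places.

105.65

Laspeyres component (base-period weights):
ΣP(Feb 2009)Q(Jan 2009) = 2.79×376 + 16.73×111 + 4.80×34 + 3.36×301 = 1049.04 + 1857.03 + 163.2 + 1011.36 = 4080.63
ΣP(Jan 2009)Q(Jan 2009) = 2.33×376 + 17.49×111 + 5.31×34 + 2.83×301 = 876.08 + 1941.39 + 180.54 + 851.83 = 3849.84
L = 4080.63 / 3849.84 × 100 = 105.9948
Paasche component (current-period weights):
ΣP(Feb 2009)Q(Feb 2009) = 2.79×367 + 16.73×126 + 4.80×29 + 3.36×295 = 1023.93 + 2107.98 + 139.2 + 991.2 = 4262.31
ΣP(Jan 2009)Q(Feb 2009) = 2.33×367 + 17.49×126 + 5.31×29 + 2.83×295 = 855.11 + 2203.74 + 153.99 + 834.85 = 4047.69
P = 4262.31 / 4047.69 × 100 = 105.3023
Fisher = √(L × P) = √(105.9948 × 105.3023) = 105.6480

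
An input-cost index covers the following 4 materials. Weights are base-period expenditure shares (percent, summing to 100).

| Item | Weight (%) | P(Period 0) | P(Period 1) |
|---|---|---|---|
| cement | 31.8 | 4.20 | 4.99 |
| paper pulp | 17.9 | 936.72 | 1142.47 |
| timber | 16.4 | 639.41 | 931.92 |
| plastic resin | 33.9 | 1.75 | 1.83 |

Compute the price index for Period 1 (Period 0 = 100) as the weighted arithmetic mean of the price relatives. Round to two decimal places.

118.97

cement: 31.8 × (4.99/4.20) = 31.8 × 1.188095 = 37.7814
paper pulp: 17.9 × (1142.47/936.72) = 17.9 × 1.219649 = 21.8317
timber: 16.4 × (931.92/639.41) = 16.4 × 1.457469 = 23.9025
plastic resin: 33.9 × (1.83/1.75) = 33.9 × 1.045714 = 35.4497
Index = Σ wᵢ·(p₁ᵢ/p₀ᵢ) = 37.7814 + 21.8317 + 23.9025 + 35.4497 = 118.9654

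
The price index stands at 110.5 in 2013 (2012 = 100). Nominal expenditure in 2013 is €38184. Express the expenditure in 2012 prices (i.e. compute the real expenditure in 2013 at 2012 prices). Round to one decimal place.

34555.7

Real = Nominal ÷ (Index/100) = 38184 ÷ (110.5/100)
     = 38184 ÷ 1.105 = 34555.6561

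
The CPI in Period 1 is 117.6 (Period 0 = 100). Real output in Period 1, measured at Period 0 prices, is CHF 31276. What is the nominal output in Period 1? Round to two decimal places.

36780.58

Nominal = Real × (Index/100) = 31276 × (117.6/100)
        = 31276 × 1.176 = 36780.5760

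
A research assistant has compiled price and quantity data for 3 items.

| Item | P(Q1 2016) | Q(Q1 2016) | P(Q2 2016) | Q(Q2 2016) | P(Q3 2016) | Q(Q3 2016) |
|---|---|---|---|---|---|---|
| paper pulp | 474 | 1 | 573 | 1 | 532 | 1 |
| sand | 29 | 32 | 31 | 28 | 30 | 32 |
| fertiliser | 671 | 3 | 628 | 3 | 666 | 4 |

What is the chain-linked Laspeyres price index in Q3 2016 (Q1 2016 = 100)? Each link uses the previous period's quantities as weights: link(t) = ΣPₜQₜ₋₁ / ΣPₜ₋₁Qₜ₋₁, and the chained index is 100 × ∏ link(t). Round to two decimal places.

Link Q1 2016→Q2 2016:
ΣP(Q2 2016)Q(Q1 2016) = 573×1 + 31×32 + 628×3 = 573 + 992 + 1884 = 3449
ΣP(Q1 2016)Q(Q1 2016) = 474×1 + 29×32 + 671×3 = 474 + 928 + 2013 = 3415
link = 3449/3415 = 1.009956
Link Q2 2016→Q3 2016:
ΣP(Q3 2016)Q(Q2 2016) = 532×1 + 30×28 + 666×3 = 532 + 840 + 1998 = 3370
ΣP(Q2 2016)Q(Q2 2016) = 573×1 + 31×28 + 628×3 = 573 + 868 + 1884 = 3325
link = 3370/3325 = 1.013534
Chained index = 100 × 1.009956 × 1.013534 = 102.3625

102.36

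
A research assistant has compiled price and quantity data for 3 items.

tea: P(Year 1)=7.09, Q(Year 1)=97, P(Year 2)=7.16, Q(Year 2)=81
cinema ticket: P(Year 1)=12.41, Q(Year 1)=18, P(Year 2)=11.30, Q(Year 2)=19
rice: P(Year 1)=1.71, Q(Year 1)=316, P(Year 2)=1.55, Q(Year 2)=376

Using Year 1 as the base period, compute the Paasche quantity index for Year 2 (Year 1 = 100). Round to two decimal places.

99.26

Paasche quantity index uses current-period prices as weights.
ΣP(Year 2)·Q(Year 2) = 7.16×81 + 11.30×19 + 1.55×376 = 579.96 + 214.7 + 582.8 = 1377.46
ΣP(Year 2)·Q(Year 1) = 7.16×97 + 11.30×18 + 1.55×316 = 694.52 + 203.4 + 489.8 = 1387.72
Index = 1377.46 / 1387.72 × 100 = 99.2607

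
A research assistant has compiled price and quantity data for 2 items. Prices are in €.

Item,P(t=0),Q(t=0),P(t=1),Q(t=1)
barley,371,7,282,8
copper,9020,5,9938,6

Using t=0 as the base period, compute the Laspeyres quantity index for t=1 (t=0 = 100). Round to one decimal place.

Laspeyres quantity index uses base-period prices as weights.
ΣP(t=0)·Q(t=1) = 371×8 + 9020×6 = 2968 + 54120 = 57088
ΣP(t=0)·Q(t=0) = 371×7 + 9020×5 = 2597 + 45100 = 47697
Index = 57088 / 47697 × 100 = 119.6889

119.7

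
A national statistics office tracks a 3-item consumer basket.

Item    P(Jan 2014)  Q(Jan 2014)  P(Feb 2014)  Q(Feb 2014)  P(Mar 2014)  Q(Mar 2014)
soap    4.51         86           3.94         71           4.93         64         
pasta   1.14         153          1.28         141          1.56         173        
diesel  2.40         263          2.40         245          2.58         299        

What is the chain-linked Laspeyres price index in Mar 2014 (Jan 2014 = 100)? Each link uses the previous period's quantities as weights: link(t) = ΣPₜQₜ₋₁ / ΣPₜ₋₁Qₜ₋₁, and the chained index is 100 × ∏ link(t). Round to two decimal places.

Link Jan 2014→Feb 2014:
ΣP(Feb 2014)Q(Jan 2014) = 3.94×86 + 1.28×153 + 2.40×263 = 338.84 + 195.84 + 631.2 = 1165.88
ΣP(Jan 2014)Q(Jan 2014) = 4.51×86 + 1.14×153 + 2.40×263 = 387.86 + 174.42 + 631.2 = 1193.48
link = 1165.88/1193.48 = 0.976874
Link Feb 2014→Mar 2014:
ΣP(Mar 2014)Q(Feb 2014) = 4.93×71 + 1.56×141 + 2.58×245 = 350.03 + 219.96 + 632.1 = 1202.09
ΣP(Feb 2014)Q(Feb 2014) = 3.94×71 + 1.28×141 + 2.40×245 = 279.74 + 180.48 + 588 = 1048.22
link = 1202.09/1048.22 = 1.146792
Chained index = 100 × 0.976874 × 1.146792 = 112.0271

112.03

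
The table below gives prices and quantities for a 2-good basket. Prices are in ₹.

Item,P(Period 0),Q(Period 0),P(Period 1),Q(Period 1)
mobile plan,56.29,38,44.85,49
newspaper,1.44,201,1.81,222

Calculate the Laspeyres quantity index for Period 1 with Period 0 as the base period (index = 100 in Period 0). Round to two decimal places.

126.74

Laspeyres quantity index uses base-period prices as weights.
ΣP(Period 0)·Q(Period 1) = 56.29×49 + 1.44×222 = 2758.21 + 319.68 = 3077.89
ΣP(Period 0)·Q(Period 0) = 56.29×38 + 1.44×201 = 2139.02 + 289.44 = 2428.46
Index = 3077.89 / 2428.46 × 100 = 126.7425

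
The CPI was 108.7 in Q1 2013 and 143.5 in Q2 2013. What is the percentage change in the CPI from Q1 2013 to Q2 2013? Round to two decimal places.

32.01%

Change = (143.5 − 108.7) / 108.7 × 100
       = 34.8 / 108.7 × 100 = 32.0147%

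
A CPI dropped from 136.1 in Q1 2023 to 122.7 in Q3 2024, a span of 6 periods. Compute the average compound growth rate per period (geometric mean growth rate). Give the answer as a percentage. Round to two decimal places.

-1.71%

Growth factor = (122.7/136.1)^(1/6) = (0.901543)^(1/6) = 0.982874
Growth rate = 0.982874 − 1 = -0.017126 = -1.7126%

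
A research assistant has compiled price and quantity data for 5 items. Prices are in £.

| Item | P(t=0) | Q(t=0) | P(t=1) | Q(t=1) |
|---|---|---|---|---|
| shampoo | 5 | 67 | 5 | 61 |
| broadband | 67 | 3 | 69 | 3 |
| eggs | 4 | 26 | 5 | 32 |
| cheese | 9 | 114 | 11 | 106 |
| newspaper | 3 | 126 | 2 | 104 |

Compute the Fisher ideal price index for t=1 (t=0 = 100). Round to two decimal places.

Laspeyres component (base-period weights):
ΣP(t=1)Q(t=0) = 5×67 + 69×3 + 5×26 + 11×114 + 2×126 = 335 + 207 + 130 + 1254 + 252 = 2178
ΣP(t=0)Q(t=0) = 5×67 + 67×3 + 4×26 + 9×114 + 3×126 = 335 + 201 + 104 + 1026 + 378 = 2044
L = 2178 / 2044 × 100 = 106.5558
Paasche component (current-period weights):
ΣP(t=1)Q(t=1) = 5×61 + 69×3 + 5×32 + 11×106 + 2×104 = 305 + 207 + 160 + 1166 + 208 = 2046
ΣP(t=0)Q(t=1) = 5×61 + 67×3 + 4×32 + 9×106 + 3×104 = 305 + 201 + 128 + 954 + 312 = 1900
P = 2046 / 1900 × 100 = 107.6842
Fisher = √(L × P) = √(106.5558 × 107.6842) = 107.1185

107.12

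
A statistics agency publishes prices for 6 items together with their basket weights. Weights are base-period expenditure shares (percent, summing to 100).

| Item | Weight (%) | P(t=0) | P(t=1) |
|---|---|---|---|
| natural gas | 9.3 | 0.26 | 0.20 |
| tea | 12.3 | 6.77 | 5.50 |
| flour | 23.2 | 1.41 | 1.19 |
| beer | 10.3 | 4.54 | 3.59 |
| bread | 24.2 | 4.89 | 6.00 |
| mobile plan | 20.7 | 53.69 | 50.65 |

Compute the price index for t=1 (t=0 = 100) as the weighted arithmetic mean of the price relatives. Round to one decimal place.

natural gas: 9.3 × (0.20/0.26) = 9.3 × 0.769231 = 7.1538
tea: 12.3 × (5.50/6.77) = 12.3 × 0.812408 = 9.9926
flour: 23.2 × (1.19/1.41) = 23.2 × 0.843972 = 19.5801
beer: 10.3 × (3.59/4.54) = 10.3 × 0.790749 = 8.1447
bread: 24.2 × (6.00/4.89) = 24.2 × 1.226994 = 29.6933
mobile plan: 20.7 × (50.65/53.69) = 20.7 × 0.943379 = 19.5279
Index = Σ wᵢ·(p₁ᵢ/p₀ᵢ) = 7.1538 + 9.9926 + 19.5801 + 8.1447 + 29.6933 + 19.5279 = 94.0925

94.1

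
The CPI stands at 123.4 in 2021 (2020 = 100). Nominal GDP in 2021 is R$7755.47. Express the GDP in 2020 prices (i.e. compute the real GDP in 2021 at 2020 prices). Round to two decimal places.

6284.82

Real = Nominal ÷ (Index/100) = 7755.47 ÷ (123.4/100)
     = 7755.47 ÷ 1.234 = 6284.8217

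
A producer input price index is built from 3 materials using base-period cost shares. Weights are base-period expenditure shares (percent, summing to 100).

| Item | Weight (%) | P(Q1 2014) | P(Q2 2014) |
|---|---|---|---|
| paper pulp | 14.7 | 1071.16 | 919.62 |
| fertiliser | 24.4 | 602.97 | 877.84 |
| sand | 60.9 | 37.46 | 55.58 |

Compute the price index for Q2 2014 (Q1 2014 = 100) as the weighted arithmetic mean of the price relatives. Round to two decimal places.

138.50

paper pulp: 14.7 × (919.62/1071.16) = 14.7 × 0.858527 = 12.6203
fertiliser: 24.4 × (877.84/602.97) = 24.4 × 1.455860 = 35.5230
sand: 60.9 × (55.58/37.46) = 60.9 × 1.483716 = 90.3583
Index = Σ wᵢ·(p₁ᵢ/p₀ᵢ) = 12.6203 + 35.5230 + 90.3583 = 138.5016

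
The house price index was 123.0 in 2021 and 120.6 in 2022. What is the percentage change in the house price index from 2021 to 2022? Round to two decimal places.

Change = (120.6 − 123.0) / 123.0 × 100
       = -2.4 / 123.0 × 100 = -1.9512%

-1.95%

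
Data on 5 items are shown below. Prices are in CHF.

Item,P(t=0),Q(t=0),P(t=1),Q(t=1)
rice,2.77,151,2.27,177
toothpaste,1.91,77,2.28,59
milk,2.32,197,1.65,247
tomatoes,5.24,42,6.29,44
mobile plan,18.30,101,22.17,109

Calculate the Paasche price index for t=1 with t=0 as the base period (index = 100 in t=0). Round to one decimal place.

Paasche price index uses current-period quantities as weights.
ΣP(t=1)·Q(t=1) = 2.27×177 + 2.28×59 + 1.65×247 + 6.29×44 + 22.17×109 = 401.79 + 134.52 + 407.55 + 276.76 + 2416.53 = 3637.15
ΣP(t=0)·Q(t=1) = 2.77×177 + 1.91×59 + 2.32×247 + 5.24×44 + 18.30×109 = 490.29 + 112.69 + 573.04 + 230.56 + 1994.7 = 3401.28
Index = 3637.15 / 3401.28 × 100 = 106.9347

106.9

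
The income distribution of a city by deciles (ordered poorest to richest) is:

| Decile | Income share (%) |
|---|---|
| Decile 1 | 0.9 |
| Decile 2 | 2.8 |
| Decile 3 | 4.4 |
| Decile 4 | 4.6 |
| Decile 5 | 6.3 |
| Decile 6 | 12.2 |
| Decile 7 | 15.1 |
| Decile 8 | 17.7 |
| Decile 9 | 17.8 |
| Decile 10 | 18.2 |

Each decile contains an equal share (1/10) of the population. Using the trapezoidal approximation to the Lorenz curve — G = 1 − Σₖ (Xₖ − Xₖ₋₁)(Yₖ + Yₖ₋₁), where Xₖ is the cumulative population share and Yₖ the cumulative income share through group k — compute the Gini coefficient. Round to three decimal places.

Cumulative income shares Yₖ: 0.0090, 0.0370, 0.0810, 0.1270, 0.1900, 0.3120, 0.4630, 0.6400, 0.8180, 1.0000
Σ (Xₖ−Xₖ₋₁)(Yₖ+Yₖ₋₁) = (1/10)(0.0090+0.0000) + (1/10)(0.0370+0.0090) + (1/10)(0.0810+0.0370) + (1/10)(0.1270+0.0810) + (1/10)(0.1900+0.1270) + (1/10)(0.3120+0.1900) + (1/10)(0.4630+0.3120) + (1/10)(0.6400+0.4630) + (1/10)(0.8180+0.6400) + (1/10)(1.0000+0.8180)
  = 0.0009 + 0.0046 + 0.0118 + 0.0208 + 0.0317 + 0.0502 + 0.0775 + 0.1103 + 0.1458 + 0.1818 = 0.6354
G = 1 − 0.6354 = 0.3646

0.365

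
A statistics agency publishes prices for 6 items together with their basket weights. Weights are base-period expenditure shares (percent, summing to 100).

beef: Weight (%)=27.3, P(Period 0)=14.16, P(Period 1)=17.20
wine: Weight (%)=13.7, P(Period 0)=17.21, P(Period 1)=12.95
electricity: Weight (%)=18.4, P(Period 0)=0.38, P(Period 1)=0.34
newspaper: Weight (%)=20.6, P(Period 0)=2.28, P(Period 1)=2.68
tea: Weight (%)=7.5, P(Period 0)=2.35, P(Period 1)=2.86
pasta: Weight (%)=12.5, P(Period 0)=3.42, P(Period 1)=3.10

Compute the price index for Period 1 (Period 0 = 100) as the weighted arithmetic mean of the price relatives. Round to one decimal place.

104.6

beef: 27.3 × (17.20/14.16) = 27.3 × 1.214689 = 33.1610
wine: 13.7 × (12.95/17.21) = 13.7 × 0.752469 = 10.3088
electricity: 18.4 × (0.34/0.38) = 18.4 × 0.894737 = 16.4632
newspaper: 20.6 × (2.68/2.28) = 20.6 × 1.175439 = 24.2140
tea: 7.5 × (2.86/2.35) = 7.5 × 1.217021 = 9.1277
pasta: 12.5 × (3.10/3.42) = 12.5 × 0.906433 = 11.3304
Index = Σ wᵢ·(p₁ᵢ/p₀ᵢ) = 33.1610 + 10.3088 + 16.4632 + 24.2140 + 9.1277 + 11.3304 = 104.6051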